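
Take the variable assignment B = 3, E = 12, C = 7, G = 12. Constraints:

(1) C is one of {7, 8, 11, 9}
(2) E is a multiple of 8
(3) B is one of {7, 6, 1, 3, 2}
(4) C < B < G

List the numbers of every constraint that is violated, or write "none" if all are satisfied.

Violated: 2, 4.

(1) C = 7 is in {7, 8, 11, 9}  ✔
(2) 12 = 8*1 + 4, so 8 does not divide 12  ✘
(3) B = 3 is in {7, 6, 1, 3, 2}  ✔
(4) values 7, 3, 12; C = 7 is not < B = 3  ✘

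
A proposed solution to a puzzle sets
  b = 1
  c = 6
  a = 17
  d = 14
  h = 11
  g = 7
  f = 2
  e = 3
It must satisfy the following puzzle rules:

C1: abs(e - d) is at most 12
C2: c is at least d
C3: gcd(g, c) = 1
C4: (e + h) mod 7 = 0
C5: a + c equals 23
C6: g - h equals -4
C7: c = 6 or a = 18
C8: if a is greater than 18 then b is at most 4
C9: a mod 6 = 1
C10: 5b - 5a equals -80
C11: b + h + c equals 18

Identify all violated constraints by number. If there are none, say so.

No — constraints 2 and 9 are not satisfied.

C1: abs(3 - 14) = 11; 11 ≤ 12  true
C2: c = 6, d = 14; 6 < 14 (want ≥)  false
C3: gcd(7, 6) = 1  true
C4: e + h = 14; 14 mod 7 = 0  true
C5: a + c = 17 + 6 = 23  true
C6: g - h = 7 - 11 = -4  true
C7: c = 6 = 6 (first disjunct)  true
C8: a = 17, not > 18; antecedent false, conditional vacuously true  true
C9: 17 mod 6 = 5, not 1  false
C10: 5b - 5a = 5(1) - 5(17) = -80  true
C11: b + h + c = 1 + 11 + 6 = 18  true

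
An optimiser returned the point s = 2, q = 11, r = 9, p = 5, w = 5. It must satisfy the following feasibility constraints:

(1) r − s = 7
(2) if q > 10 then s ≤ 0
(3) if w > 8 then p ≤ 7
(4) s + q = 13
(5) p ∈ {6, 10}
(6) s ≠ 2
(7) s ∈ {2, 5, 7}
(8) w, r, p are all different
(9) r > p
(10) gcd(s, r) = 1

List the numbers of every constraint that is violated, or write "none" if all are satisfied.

(1) r − s = 9 − 2 = 7 — holds.
(2) q = 11 > 10, so we need s ≤ 0; but s = 2 > 0 — fails.
(3) w = 5, not > 8; antecedent false, conditional vacuously true — holds.
(4) s + q = 2 + 11 = 13 — holds.
(5) p = 5 is not in {6, 10} — fails.
(6) s = 2, but 2 is required to differ — fails.
(7) s = 2 is in {2, 5, 7} — holds.
(8) w = p = 5, not all different — fails.
(9) r = 9, p = 5; 9 > 5 — holds.
(10) gcd(2, 9) = 1 — holds.

Constraints 2, 5, 6, 8 do not hold.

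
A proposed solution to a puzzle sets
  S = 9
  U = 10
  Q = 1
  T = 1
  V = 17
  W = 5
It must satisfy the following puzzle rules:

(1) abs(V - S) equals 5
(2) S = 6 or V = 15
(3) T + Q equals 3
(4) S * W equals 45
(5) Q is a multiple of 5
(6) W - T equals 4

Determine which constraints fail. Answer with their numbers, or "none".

(1) abs(17 - 9) = 8, not 5 — fails.
(2) S = 9 ≠ 6 and V = 17 ≠ 15; both disjuncts false — fails.
(3) T + Q = 1 + 1 = 2, not 3 — fails.
(4) S * W = 9 * 5 = 45 — holds.
(5) 1 = 5*0 + 1, so 5 does not divide 1 — fails.
(6) W - T = 5 - 1 = 4 — holds.

The assignment fails constraints 1, 2, 3, 5.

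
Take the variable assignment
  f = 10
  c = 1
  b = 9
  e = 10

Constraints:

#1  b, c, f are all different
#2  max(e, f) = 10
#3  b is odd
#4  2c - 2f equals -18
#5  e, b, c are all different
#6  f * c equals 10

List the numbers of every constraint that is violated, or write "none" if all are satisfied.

None — every constraint holds.

#1 values 9, 1, 10 are pairwise distinct  ✓
#2 max(10, 10) = 10  ✓
#3 b = 9 is odd  ✓
#4 2c - 2f = 2(1) - 2(10) = -18  ✓
#5 values 10, 9, 1 are pairwise distinct  ✓
#6 f * c = 10 * 1 = 10  ✓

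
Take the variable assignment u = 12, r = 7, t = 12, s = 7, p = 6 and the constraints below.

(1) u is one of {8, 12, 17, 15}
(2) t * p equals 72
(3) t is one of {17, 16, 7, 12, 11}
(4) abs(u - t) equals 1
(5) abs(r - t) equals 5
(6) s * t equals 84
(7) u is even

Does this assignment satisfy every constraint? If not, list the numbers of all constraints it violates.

Constraint 4 is violated.

(1) u = 12 is in {8, 12, 17, 15} — OK.
(2) t * p = 12 * 6 = 72 — OK.
(3) t = 12 is in {17, 16, 7, 12, 11} — OK.
(4) abs(12 - 12) = 0, not 1 — violated.
(5) abs(7 - 12) = 5 — OK.
(6) s * t = 7 * 12 = 84 — OK.
(7) u = 12 is even — OK.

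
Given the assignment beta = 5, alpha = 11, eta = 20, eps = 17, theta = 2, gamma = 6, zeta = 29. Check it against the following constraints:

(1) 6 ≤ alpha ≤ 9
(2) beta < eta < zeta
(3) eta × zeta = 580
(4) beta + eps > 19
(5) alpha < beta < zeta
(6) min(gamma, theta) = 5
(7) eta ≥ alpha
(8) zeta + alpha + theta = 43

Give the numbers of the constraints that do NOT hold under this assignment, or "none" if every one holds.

(1) alpha = 11 is outside [6, 9]  FAIL
(2) values 5 < 20 < 29  OK
(3) eta × zeta = 20 × 29 = 580  OK
(4) beta + eps = 5 + 17 = 22; 22 > 19  OK
(5) values 11, 5, 29; alpha = 11 is not < beta = 5  FAIL
(6) min(6, 2) = 2, not 5  FAIL
(7) eta = 20, alpha = 11; 20 ≥ 11  OK
(8) zeta + alpha + theta = 29 + 11 + 2 = 42, not 43  FAIL

No — constraints 1, 5, 6, 8 are not satisfied.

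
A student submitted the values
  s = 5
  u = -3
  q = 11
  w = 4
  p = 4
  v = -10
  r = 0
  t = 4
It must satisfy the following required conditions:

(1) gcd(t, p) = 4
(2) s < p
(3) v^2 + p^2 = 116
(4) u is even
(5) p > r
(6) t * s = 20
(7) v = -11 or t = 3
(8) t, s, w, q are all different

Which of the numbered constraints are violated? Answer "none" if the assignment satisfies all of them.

Violated: 2, 4, 7, 8.

(1) gcd(4, 4) = 4 — OK.
(2) s = 5, p = 4; 5 ≥ 4 (want <) — violated.
(3) v^2 + p^2 = (-10)^2 + 4^2 = 100 + 16 = 116 — OK.
(4) u = -3 is odd — violated.
(5) p = 4, r = 0; 4 > 0 — OK.
(6) t * s = 4 * 5 = 20 — OK.
(7) v = -10 ≠ -11 and t = 4 ≠ 3; both disjuncts false — violated.
(8) t = w = 4, not all different — violated.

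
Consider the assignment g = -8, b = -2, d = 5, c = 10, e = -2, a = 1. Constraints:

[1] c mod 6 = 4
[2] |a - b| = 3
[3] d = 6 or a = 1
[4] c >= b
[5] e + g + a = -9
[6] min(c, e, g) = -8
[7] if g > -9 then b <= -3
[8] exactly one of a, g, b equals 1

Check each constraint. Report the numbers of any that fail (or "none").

Constraint 7 is violated.

[1] 10 mod 6 = 4 — holds.
[2] |1 - (-2)| = 3 — holds.
[3] d = 5 ≠ 6, but a = 1 = 1 (second disjunct) — holds.
[4] c = 10, b = -2; 10 ≥ -2 — holds.
[5] e + g + a = -2 + (-8) + 1 = -9 — holds.
[6] min(10, -2, -8) = -8 — holds.
[7] g = -8 > -9, so we need b ≤ -3; but b = -2 > -3 — does not hold.
[8] a=1, g=-8, b=-2; 1 of them equals 1 — holds.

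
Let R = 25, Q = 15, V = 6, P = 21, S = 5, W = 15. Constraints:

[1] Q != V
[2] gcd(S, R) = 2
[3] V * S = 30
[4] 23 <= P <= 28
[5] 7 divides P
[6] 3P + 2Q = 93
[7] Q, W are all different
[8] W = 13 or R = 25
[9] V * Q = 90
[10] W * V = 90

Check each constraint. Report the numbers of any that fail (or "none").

Constraints 2, 4, 7 do not hold.

[1] Q = 15, V = 6; distinct — holds.
[2] gcd(5, 25) = 5, not 2 — does not hold.
[3] V * S = 6 * 5 = 30 — holds.
[4] P = 21 is outside [23, 28] — does not hold.
[5] 21 / 7 = 3, so 7 divides 21 — holds.
[6] 3P + 2Q = 3(21) + 2(15) = 93 — holds.
[7] Q = W = 15, not all different — does not hold.
[8] W = 15 ≠ 13, but R = 25 = 25 (second disjunct) — holds.
[9] V * Q = 6 * 15 = 90 — holds.
[10] W * V = 15 * 6 = 90 — holds.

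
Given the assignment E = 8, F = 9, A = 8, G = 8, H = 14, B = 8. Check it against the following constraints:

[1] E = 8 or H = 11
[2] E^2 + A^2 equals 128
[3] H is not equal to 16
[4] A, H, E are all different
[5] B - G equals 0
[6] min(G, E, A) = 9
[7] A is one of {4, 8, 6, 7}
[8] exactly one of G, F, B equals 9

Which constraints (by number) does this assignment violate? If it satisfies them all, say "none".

Constraints 4 and 6 are violated.

[1] E = 8 = 8 (first disjunct) — satisfied.
[2] E^2 + A^2 = 8^2 + 8^2 = 64 + 64 = 128 — satisfied.
[3] H = 14, and 14 ≠ 16 — satisfied.
[4] A = E = 8, not all different — violated.
[5] B - G = 8 - 8 = 0 — satisfied.
[6] min(8, 8, 8) = 8, not 9 — violated.
[7] A = 8 is in {4, 8, 6, 7} — satisfied.
[8] G=8, F=9, B=8; 1 of them equals 9 — satisfied.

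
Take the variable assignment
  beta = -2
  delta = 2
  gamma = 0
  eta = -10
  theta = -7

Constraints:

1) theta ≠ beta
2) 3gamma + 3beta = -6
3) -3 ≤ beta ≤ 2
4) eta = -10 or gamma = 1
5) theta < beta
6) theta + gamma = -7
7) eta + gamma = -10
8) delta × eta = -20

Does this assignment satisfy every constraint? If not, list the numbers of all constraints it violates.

1) theta = -7, beta = -2; distinct — holds.
2) 3gamma + 3beta = 3(0) + 3(-2) = -6 — holds.
3) beta = -2 lies in [-3, 2] — holds.
4) eta = -10 = -10 (first disjunct) — holds.
5) theta = -7, beta = -2; -7 < -2 — holds.
6) theta + gamma = -7 + 0 = -7 — holds.
7) eta + gamma = -10 + 0 = -10 — holds.
8) delta × eta = 2 × (-10) = -20 — holds.

Yes — all constraints hold.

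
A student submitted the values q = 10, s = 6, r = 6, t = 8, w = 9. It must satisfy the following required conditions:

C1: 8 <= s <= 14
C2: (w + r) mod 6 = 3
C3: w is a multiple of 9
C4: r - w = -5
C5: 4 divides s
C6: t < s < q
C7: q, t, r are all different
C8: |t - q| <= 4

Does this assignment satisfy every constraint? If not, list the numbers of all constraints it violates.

C1: s = 6 is outside [8, 14] — does not hold.
C2: w + r = 15; 15 mod 6 = 3 — holds.
C3: 9 / 9 = 1, so 9 divides 9 — holds.
C4: r - w = 6 - 9 = -3, not -5 — does not hold.
C5: 6 = 4*1 + 2, so 4 does not divide 6 — does not hold.
C6: values 8, 6, 10; t = 8 is not < s = 6 — does not hold.
C7: values 10, 8, 6 are pairwise distinct — holds.
C8: |8 - 10| = 2; 2 ≤ 4 — holds.

Constraints 1, 4, 5, and 6 are violated.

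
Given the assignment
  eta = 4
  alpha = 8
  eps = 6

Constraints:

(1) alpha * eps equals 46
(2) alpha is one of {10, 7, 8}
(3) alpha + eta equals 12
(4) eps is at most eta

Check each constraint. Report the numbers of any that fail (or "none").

(1) alpha * eps = 8 * 6 = 48, not 46 — violated.
(2) alpha = 8 is in {10, 7, 8} — satisfied.
(3) alpha + eta = 8 + 4 = 12 — satisfied.
(4) eps = 6, eta = 4; 6 > 4 (want ≤) — violated.

Constraints 1 and 4 do not hold.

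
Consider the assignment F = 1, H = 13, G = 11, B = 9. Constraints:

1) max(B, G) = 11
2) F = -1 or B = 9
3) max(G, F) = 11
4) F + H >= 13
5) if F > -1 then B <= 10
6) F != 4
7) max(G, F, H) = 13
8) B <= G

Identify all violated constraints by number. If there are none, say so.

No violations.

1) max(9, 11) = 11  holds
2) F = 1 ≠ -1, but B = 9 = 9 (second disjunct)  holds
3) max(11, 1) = 11  holds
4) F + H = 1 + 13 = 14; 14 ≥ 13  holds
5) F = 1 > -1, so we need B ≤ 10; B = 9 ≤ 10  holds
6) F = 1, and 1 ≠ 4  holds
7) max(11, 1, 13) = 13  holds
8) B = 9, G = 11; 9 ≤ 11  holds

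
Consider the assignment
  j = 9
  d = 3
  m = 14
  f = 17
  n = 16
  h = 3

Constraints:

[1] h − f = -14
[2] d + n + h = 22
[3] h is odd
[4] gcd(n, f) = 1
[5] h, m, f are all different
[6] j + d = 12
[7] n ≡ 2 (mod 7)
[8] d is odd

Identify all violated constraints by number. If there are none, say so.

All constraints are satisfied.

[1] h − f = 3 − 17 = -14 — OK.
[2] d + n + h = 3 + 16 + 3 = 22 — OK.
[3] h = 3 is odd — OK.
[4] gcd(16, 17) = 1 — OK.
[5] values 3, 14, 17 are pairwise distinct — OK.
[6] j + d = 9 + 3 = 12 — OK.
[7] 16 mod 7 = 2 — OK.
[8] d = 3 is odd — OK.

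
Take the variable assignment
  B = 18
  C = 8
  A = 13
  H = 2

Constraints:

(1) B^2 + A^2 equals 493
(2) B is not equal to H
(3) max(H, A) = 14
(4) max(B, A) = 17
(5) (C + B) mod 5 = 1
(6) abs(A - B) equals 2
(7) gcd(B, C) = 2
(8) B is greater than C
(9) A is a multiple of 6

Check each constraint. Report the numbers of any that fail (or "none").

No — constraints 3, 4, 6, and 9 are not satisfied.

(1) B^2 + A^2 = 18^2 + 13^2 = 324 + 169 = 493 — satisfied.
(2) B = 18, H = 2; distinct — satisfied.
(3) max(2, 13) = 13, not 14 — violated.
(4) max(18, 13) = 18, not 17 — violated.
(5) C + B = 26; 26 mod 5 = 1 — satisfied.
(6) abs(13 - 18) = 5, not 2 — violated.
(7) gcd(18, 8) = 2 — satisfied.
(8) B = 18, C = 8; 18 > 8 — satisfied.
(9) 13 = 6*2 + 1, so 6 does not divide 13 — violated.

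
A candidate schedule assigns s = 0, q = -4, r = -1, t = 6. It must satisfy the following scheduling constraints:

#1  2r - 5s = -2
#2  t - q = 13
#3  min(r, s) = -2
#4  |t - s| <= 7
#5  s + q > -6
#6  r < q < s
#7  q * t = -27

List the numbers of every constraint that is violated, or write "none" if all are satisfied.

#1 2r - 5s = 2(-1) - 5(0) = -2  ✓
#2 t - q = 6 - (-4) = 10, not 13  ✗
#3 min(-1, 0) = -1, not -2  ✗
#4 |6 - 0| = 6; 6 ≤ 7  ✓
#5 s + q = 0 + (-4) = -4; -4 > -6  ✓
#6 values -1, -4, 0; r = -1 is not < q = -4  ✗
#7 q * t = -4 * 6 = -24, not -27  ✗

No — constraints 2, 3, 6, and 7 are not satisfied.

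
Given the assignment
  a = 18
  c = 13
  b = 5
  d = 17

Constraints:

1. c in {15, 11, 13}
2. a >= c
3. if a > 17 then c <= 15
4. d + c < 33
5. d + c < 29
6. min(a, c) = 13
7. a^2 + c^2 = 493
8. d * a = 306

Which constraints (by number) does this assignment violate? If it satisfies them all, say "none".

Constraint 5 does not hold.

1. c = 13 is in {15, 11, 13} — OK.
2. a = 18, c = 13; 18 ≥ 13 — OK.
3. a = 18 > 17, so we need c ≤ 15; c = 13 ≤ 15 — OK.
4. d + c = 17 + 13 = 30; 30 < 33 — OK.
5. d + c = 17 + 13 = 30; 30 ≥ 29, bound 29 not met — violated.
6. min(18, 13) = 13 — OK.
7. a^2 + c^2 = 18^2 + 13^2 = 324 + 169 = 493 — OK.
8. d * a = 17 * 18 = 306 — OK.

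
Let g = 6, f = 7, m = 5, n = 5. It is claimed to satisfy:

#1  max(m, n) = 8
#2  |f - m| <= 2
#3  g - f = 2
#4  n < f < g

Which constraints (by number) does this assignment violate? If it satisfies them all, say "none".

#1 max(5, 5) = 5, not 8  FAIL
#2 |7 - 5| = 2; 2 ≤ 2  OK
#3 g - f = 6 - 7 = -1, not 2  FAIL
#4 values 5, 7, 6; f = 7 is not < g = 6  FAIL

No — constraints 1, 3, and 4 are not satisfied.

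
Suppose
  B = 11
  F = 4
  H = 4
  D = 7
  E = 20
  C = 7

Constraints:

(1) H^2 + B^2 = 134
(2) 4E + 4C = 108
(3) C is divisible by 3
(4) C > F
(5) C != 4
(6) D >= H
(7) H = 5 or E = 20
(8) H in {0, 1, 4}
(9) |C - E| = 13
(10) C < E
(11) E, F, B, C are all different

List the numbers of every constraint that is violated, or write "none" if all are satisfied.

(1) H^2 + B^2 = 4^2 + 11^2 = 16 + 121 = 137, not 134 — does not hold.
(2) 4E + 4C = 4(20) + 4(7) = 108 — holds.
(3) 7 = 3*2 + 1, so 3 does not divide 7 — does not hold.
(4) C = 7, F = 4; 7 > 4 — holds.
(5) C = 7, and 7 ≠ 4 — holds.
(6) D = 7, H = 4; 7 ≥ 4 — holds.
(7) H = 4 ≠ 5, but E = 20 = 20 (second disjunct) — holds.
(8) H = 4 is in {0, 1, 4} — holds.
(9) |7 - 20| = 13 — holds.
(10) C = 7, E = 20; 7 < 20 — holds.
(11) values 20, 4, 11, 7 are pairwise distinct — holds.

Violated: 1 and 3.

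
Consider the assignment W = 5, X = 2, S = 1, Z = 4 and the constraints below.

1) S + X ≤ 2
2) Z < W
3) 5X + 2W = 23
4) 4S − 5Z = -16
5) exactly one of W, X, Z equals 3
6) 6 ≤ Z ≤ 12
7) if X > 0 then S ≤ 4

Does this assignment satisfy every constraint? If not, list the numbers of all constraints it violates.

Violated: 1, 3, 5, and 6.

1) S + X = 1 + 2 = 3; 3 > 2, bound 2 not met — does not hold.
2) Z = 4, W = 5; 4 < 5 — holds.
3) 5X + 2W = 5(2) + 2(5) = 20, not 23 — does not hold.
4) 4S − 5Z = 4(1) − 5(4) = -16 — holds.
5) W=5, X=2, Z=4; 0 of them equal 3, not exactly one — does not hold.
6) Z = 4 is outside [6, 12] — does not hold.
7) X = 2 > 0, so we need S ≤ 4; S = 1 ≤ 4 — holds.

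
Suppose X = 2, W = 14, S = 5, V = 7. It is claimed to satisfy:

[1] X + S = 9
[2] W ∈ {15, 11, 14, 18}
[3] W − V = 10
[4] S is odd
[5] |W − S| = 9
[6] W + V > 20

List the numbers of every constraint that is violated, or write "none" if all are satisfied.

No — constraints 1, 3 are not satisfied.

[1] X + S = 2 + 5 = 7, not 9  no
[2] W = 14 is in {15, 11, 14, 18}  yes
[3] W − V = 14 − 7 = 7, not 10  no
[4] S = 5 is odd  yes
[5] |14 − 5| = 9  yes
[6] W + V = 14 + 7 = 21; 21 > 20  yes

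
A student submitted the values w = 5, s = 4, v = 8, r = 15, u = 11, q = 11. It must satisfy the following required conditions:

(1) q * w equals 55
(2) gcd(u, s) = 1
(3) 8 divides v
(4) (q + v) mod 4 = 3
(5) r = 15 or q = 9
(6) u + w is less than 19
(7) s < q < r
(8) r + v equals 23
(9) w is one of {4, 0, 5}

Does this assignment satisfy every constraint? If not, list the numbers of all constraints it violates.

No violations.

(1) q * w = 11 * 5 = 55 — OK.
(2) gcd(11, 4) = 1 — OK.
(3) 8 / 8 = 1, so 8 divides 8 — OK.
(4) q + v = 19; 19 mod 4 = 3 — OK.
(5) r = 15 = 15 (first disjunct) — OK.
(6) u + w = 11 + 5 = 16; 16 < 19 — OK.
(7) values 4 < 11 < 15 — OK.
(8) r + v = 15 + 8 = 23 — OK.
(9) w = 5 is in {4, 0, 5} — OK.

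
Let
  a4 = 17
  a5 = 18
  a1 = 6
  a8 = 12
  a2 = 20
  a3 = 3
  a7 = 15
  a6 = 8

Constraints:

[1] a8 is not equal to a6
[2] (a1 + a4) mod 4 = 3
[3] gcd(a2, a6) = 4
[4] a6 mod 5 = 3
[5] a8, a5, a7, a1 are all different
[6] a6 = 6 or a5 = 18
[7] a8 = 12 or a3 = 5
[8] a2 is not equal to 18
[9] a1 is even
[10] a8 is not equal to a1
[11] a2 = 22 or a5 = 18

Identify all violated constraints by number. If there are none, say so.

None — every constraint holds.

[1] a8 = 12, a6 = 8; distinct  OK
[2] a1 + a4 = 23; 23 mod 4 = 3  OK
[3] gcd(20, 8) = 4  OK
[4] 8 mod 5 = 3  OK
[5] values 12, 18, 15, 6 are pairwise distinct  OK
[6] a6 = 8 ≠ 6, but a5 = 18 = 18 (second disjunct)  OK
[7] a8 = 12 = 12 (first disjunct)  OK
[8] a2 = 20, and 20 ≠ 18  OK
[9] a1 = 6 is even  OK
[10] a8 = 12, a1 = 6; distinct  OK
[11] a2 = 20 ≠ 22, but a5 = 18 = 18 (second disjunct)  OK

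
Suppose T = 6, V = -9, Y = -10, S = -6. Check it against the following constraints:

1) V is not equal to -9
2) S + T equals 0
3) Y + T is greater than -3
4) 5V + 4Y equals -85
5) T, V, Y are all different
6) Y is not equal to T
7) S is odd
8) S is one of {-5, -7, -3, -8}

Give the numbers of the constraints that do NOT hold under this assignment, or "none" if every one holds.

Constraints 1, 3, 7, and 8 are violated.

1) V = -9, but -9 is required to differ — fails.
2) S + T = -6 + 6 = 0 — holds.
3) Y + T = -10 + 6 = -4; -4 ≤ -3, bound -3 not met — fails.
4) 5V + 4Y = 5(-9) + 4(-10) = -85 — holds.
5) values 6, -9, -10 are pairwise distinct — holds.
6) Y = -10, T = 6; distinct — holds.
7) S = -6 is even — fails.
8) S = -6 is not in {-5, -7, -3, -8} — fails.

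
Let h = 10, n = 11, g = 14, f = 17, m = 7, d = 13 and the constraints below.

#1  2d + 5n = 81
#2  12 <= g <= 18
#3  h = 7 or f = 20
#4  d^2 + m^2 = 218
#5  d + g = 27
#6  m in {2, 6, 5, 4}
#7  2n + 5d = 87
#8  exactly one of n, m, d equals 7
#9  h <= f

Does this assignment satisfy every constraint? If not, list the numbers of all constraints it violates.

The assignment fails constraints 3 and 6.

#1 2d + 5n = 2(13) + 5(11) = 81 — holds.
#2 g = 14 lies in [12, 18] — holds.
#3 h = 10 ≠ 7 and f = 17 ≠ 20; both disjuncts false — does not hold.
#4 d^2 + m^2 = 13^2 + 7^2 = 169 + 49 = 218 — holds.
#5 d + g = 13 + 14 = 27 — holds.
#6 m = 7 is not in {2, 6, 5, 4} — does not hold.
#7 2n + 5d = 2(11) + 5(13) = 87 — holds.
#8 n=11, m=7, d=13; 1 of them equals 7 — holds.
#9 h = 10, f = 17; 10 ≤ 17 — holds.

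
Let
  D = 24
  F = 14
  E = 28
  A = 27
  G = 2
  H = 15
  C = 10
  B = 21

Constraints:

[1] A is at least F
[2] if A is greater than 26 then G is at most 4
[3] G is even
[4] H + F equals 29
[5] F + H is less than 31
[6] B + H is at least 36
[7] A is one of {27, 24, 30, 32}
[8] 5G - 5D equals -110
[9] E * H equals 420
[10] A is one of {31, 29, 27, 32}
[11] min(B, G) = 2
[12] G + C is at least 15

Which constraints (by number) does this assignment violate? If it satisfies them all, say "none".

Constraint 12 does not hold.

[1] A = 27, F = 14; 27 ≥ 14 — holds.
[2] A = 27 > 26, so we need G ≤ 4; G = 2 ≤ 4 — holds.
[3] G = 2 is even — holds.
[4] H + F = 15 + 14 = 29 — holds.
[5] F + H = 14 + 15 = 29; 29 < 31 — holds.
[6] B + H = 21 + 15 = 36; 36 ≥ 36 — holds.
[7] A = 27 is in {27, 24, 30, 32} — holds.
[8] 5G - 5D = 5(2) - 5(24) = -110 — holds.
[9] E * H = 28 * 15 = 420 — holds.
[10] A = 27 is in {31, 29, 27, 32} — holds.
[11] min(21, 2) = 2 — holds.
[12] G + C = 2 + 10 = 12; 12 < 15, bound 15 not met — fails.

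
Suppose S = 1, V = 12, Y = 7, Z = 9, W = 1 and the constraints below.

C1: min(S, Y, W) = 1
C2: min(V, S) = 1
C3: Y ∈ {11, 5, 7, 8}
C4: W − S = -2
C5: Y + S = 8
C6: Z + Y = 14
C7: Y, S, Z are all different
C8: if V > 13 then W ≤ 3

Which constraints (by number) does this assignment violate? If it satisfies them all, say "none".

C1: min(1, 7, 1) = 1  ✓
C2: min(12, 1) = 1  ✓
C3: Y = 7 is in {11, 5, 7, 8}  ✓
C4: W − S = 1 − 1 = 0, not -2  ✗
C5: Y + S = 7 + 1 = 8  ✓
C6: Z + Y = 9 + 7 = 16, not 14  ✗
C7: values 7, 1, 9 are pairwise distinct  ✓
C8: V = 12, not > 13; antecedent false, conditional vacuously true  ✓

Constraints 4 and 6 are violated.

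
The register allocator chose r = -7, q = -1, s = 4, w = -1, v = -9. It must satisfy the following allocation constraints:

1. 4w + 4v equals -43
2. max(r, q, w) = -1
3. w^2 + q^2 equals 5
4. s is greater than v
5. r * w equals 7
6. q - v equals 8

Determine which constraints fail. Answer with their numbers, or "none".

1. 4w + 4v = 4(-1) + 4(-9) = -40, not -43  ✘
2. max(-7, -1, -1) = -1  ✔
3. w^2 + q^2 = (-1)^2 + (-1)^2 = 1 + 1 = 2, not 5  ✘
4. s = 4, v = -9; 4 > -9  ✔
5. r * w = -7 * (-1) = 7  ✔
6. q - v = -1 - (-9) = 8  ✔

Violated: 1, 3.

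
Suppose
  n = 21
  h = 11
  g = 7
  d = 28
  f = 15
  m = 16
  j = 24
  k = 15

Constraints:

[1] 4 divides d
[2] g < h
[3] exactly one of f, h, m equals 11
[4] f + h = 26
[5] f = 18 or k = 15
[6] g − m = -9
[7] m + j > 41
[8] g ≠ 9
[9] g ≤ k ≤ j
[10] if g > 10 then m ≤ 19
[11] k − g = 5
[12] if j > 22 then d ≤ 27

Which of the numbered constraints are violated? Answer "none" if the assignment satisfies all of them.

[1] 28 / 4 = 7, so 4 divides 28 — OK.
[2] g = 7, h = 11; 7 < 11 — OK.
[3] f=15, h=11, m=16; 1 of them equals 11 — OK.
[4] f + h = 15 + 11 = 26 — OK.
[5] f = 15 ≠ 18, but k = 15 = 15 (second disjunct) — OK.
[6] g − m = 7 − 16 = -9 — OK.
[7] m + j = 16 + 24 = 40; 40 ≤ 41, bound 41 not met — violated.
[8] g = 7, and 7 ≠ 9 — OK.
[9] values 7 ≤ 15 ≤ 24 — OK.
[10] g = 7, not > 10; antecedent false, conditional vacuously true — OK.
[11] k − g = 15 − 7 = 8, not 5 — violated.
[12] j = 24 > 22, so we need d ≤ 27; but d = 28 > 27 — violated.

Violated: 7, 11, 12.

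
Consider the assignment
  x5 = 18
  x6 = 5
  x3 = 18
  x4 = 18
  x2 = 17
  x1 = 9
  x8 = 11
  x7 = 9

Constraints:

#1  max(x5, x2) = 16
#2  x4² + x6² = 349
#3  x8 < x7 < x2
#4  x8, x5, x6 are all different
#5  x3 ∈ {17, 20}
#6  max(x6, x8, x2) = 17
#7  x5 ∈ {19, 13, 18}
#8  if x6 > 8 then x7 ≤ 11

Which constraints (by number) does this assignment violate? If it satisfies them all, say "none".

Constraints 1, 3, and 5 do not hold.

#1 max(18, 17) = 18, not 16  ✘
#2 x4² + x6² = 18² + 5² = 324 + 25 = 349  ✔
#3 values 11, 9, 17; x8 = 11 is not < x7 = 9  ✘
#4 values 11, 18, 5 are pairwise distinct  ✔
#5 x3 = 18 is not in {17, 20}  ✘
#6 max(5, 11, 17) = 17  ✔
#7 x5 = 18 is in {19, 13, 18}  ✔
#8 x6 = 5, not > 8; antecedent false, conditional vacuously true  ✔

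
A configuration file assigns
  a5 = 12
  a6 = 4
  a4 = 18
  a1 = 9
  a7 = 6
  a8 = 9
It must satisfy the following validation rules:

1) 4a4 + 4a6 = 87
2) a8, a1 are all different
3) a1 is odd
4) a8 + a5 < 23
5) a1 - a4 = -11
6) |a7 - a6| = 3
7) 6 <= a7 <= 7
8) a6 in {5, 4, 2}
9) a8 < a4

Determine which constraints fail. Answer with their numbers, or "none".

1) 4a4 + 4a6 = 4(18) + 4(4) = 88, not 87  FAIL
2) a8 = a1 = 9, not all different  FAIL
3) a1 = 9 is odd  OK
4) a8 + a5 = 9 + 12 = 21; 21 < 23  OK
5) a1 - a4 = 9 - 18 = -9, not -11  FAIL
6) |6 - 4| = 2, not 3  FAIL
7) a7 = 6 lies in [6, 7]  OK
8) a6 = 4 is in {5, 4, 2}  OK
9) a8 = 9, a4 = 18; 9 < 18  OK

The assignment fails constraints 1, 2, 5, 6.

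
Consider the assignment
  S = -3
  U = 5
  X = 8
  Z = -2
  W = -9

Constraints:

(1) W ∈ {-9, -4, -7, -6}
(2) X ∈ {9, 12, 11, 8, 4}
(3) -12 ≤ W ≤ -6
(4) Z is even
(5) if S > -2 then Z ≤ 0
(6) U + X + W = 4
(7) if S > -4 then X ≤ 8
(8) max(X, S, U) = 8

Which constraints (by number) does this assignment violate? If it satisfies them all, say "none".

(1) W = -9 is in {-9, -4, -7, -6} — holds.
(2) X = 8 is in {9, 12, 11, 8, 4} — holds.
(3) W = -9 lies in [-12, -6] — holds.
(4) Z = -2 is even — holds.
(5) S = -3, not > -2; antecedent false, conditional vacuously true — holds.
(6) U + X + W = 5 + 8 + (-9) = 4 — holds.
(7) S = -3 > -4, so we need X ≤ 8; X = 8 ≤ 8 — holds.
(8) max(8, -3, 5) = 8 — holds.

Yes — all constraints hold.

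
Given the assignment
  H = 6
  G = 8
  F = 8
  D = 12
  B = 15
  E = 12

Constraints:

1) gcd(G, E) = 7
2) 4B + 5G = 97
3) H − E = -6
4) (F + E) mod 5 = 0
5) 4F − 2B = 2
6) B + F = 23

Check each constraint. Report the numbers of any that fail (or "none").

1) gcd(8, 12) = 4, not 7  ✗
2) 4B + 5G = 4(15) + 5(8) = 100, not 97  ✗
3) H − E = 6 − 12 = -6  ✓
4) F + E = 20; 20 mod 5 = 0  ✓
5) 4F − 2B = 4(8) − 2(15) = 2  ✓
6) B + F = 15 + 8 = 23  ✓

The assignment fails constraints 1 and 2.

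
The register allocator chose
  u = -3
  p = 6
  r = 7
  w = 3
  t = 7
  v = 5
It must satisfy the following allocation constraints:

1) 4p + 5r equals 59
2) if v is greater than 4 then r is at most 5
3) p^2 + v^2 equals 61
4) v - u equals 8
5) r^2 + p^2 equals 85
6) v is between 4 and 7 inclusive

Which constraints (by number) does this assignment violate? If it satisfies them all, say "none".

1) 4p + 5r = 4(6) + 5(7) = 59  true
2) v = 5 > 4, so we need r ≤ 5; but r = 7 > 5  false
3) p^2 + v^2 = 6^2 + 5^2 = 36 + 25 = 61  true
4) v - u = 5 - (-3) = 8  true
5) r^2 + p^2 = 7^2 + 6^2 = 49 + 36 = 85  true
6) v = 5 lies in [4, 7]  true

Violated: 2.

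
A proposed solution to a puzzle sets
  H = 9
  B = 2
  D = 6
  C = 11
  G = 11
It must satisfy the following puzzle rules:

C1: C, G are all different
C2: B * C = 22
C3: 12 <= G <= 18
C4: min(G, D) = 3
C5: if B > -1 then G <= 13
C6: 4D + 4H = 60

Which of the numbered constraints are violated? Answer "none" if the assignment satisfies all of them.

C1: C = G = 11, not all different — violated.
C2: B * C = 2 * 11 = 22 — OK.
C3: G = 11 is outside [12, 18] — violated.
C4: min(11, 6) = 6, not 3 — violated.
C5: B = 2 > -1, so we need G ≤ 13; G = 11 ≤ 13 — OK.
C6: 4D + 4H = 4(6) + 4(9) = 60 — OK.

Constraints 1, 3, and 4 are violated.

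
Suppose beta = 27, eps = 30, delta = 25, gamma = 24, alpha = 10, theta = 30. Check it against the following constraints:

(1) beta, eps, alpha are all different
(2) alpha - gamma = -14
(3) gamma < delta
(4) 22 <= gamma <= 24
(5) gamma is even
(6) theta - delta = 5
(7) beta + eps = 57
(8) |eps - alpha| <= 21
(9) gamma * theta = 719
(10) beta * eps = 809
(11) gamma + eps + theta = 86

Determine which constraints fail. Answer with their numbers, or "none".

(1) values 27, 30, 10 are pairwise distinct  true
(2) alpha - gamma = 10 - 24 = -14  true
(3) gamma = 24, delta = 25; 24 < 25  true
(4) gamma = 24 lies in [22, 24]  true
(5) gamma = 24 is even  true
(6) theta - delta = 30 - 25 = 5  true
(7) beta + eps = 27 + 30 = 57  true
(8) |30 - 10| = 20; 20 ≤ 21  true
(9) gamma * theta = 24 * 30 = 720, not 719  false
(10) beta * eps = 27 * 30 = 810, not 809  false
(11) gamma + eps + theta = 24 + 30 + 30 = 84, not 86  false

Constraints 9, 10, and 11 are violated.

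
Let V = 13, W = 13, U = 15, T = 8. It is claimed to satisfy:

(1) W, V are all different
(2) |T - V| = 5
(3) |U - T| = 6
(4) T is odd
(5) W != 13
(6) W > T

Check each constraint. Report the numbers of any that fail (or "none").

(1) W = V = 13, not all different — violated.
(2) |8 - 13| = 5 — OK.
(3) |15 - 8| = 7, not 6 — violated.
(4) T = 8 is even — violated.
(5) W = 13, but 13 is required to differ — violated.
(6) W = 13, T = 8; 13 > 8 — OK.

The assignment fails constraints 1, 3, 4, and 5.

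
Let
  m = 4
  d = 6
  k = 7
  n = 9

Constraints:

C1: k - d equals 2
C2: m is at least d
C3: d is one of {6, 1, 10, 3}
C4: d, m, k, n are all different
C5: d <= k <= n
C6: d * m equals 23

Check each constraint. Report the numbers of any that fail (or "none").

C1: k - d = 7 - 6 = 1, not 2 — does not hold.
C2: m = 4, d = 6; 4 < 6 (want ≥) — does not hold.
C3: d = 6 is in {6, 1, 10, 3} — holds.
C4: values 6, 4, 7, 9 are pairwise distinct — holds.
C5: values 6 <= 7 <= 9 — holds.
C6: d * m = 6 * 4 = 24, not 23 — does not hold.

Constraints 1, 2, and 6 do not hold.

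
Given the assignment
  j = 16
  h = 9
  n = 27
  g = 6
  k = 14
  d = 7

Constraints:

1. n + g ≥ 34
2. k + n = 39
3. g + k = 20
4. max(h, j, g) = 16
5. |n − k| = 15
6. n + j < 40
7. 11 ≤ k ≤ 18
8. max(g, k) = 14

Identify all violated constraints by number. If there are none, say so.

1. n + g = 27 + 6 = 33; 33 < 34, bound 34 not met — violated.
2. k + n = 14 + 27 = 41, not 39 — violated.
3. g + k = 6 + 14 = 20 — satisfied.
4. max(9, 16, 6) = 16 — satisfied.
5. |27 − 14| = 13, not 15 — violated.
6. n + j = 27 + 16 = 43; 43 ≥ 40, bound 40 not met — violated.
7. k = 14 lies in [11, 18] — satisfied.
8. max(6, 14) = 14 — satisfied.

No — constraints 1, 2, 5, and 6 are not satisfied.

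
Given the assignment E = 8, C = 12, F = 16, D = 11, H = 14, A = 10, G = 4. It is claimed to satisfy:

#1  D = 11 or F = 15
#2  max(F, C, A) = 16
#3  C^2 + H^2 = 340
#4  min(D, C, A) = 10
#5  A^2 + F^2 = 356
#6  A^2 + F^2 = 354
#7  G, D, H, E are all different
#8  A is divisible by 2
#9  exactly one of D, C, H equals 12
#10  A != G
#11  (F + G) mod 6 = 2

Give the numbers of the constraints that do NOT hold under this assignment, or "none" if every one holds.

The assignment fails constraint 6.

#1 D = 11 = 11 (first disjunct)  ✔
#2 max(16, 12, 10) = 16  ✔
#3 C^2 + H^2 = 12^2 + 14^2 = 144 + 196 = 340  ✔
#4 min(11, 12, 10) = 10  ✔
#5 A^2 + F^2 = 10^2 + 16^2 = 100 + 256 = 356  ✔
#6 A^2 + F^2 = 10^2 + 16^2 = 100 + 256 = 356, not 354  ✘
#7 values 4, 11, 14, 8 are pairwise distinct  ✔
#8 10 / 2 = 5, so 2 divides 10  ✔
#9 D=11, C=12, H=14; 1 of them equals 12  ✔
#10 A = 10, G = 4; distinct  ✔
#11 F + G = 20; 20 mod 6 = 2  ✔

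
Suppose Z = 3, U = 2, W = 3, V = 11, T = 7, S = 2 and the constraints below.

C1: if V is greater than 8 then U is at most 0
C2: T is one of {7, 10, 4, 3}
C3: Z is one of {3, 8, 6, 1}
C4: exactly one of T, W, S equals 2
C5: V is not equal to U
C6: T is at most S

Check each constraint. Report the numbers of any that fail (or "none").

Constraints 1 and 6 do not hold.

C1: V = 11 > 8, so we need U ≤ 0; but U = 2 > 0 — does not hold.
C2: T = 7 is in {7, 10, 4, 3} — holds.
C3: Z = 3 is in {3, 8, 6, 1} — holds.
C4: T=7, W=3, S=2; 1 of them equals 2 — holds.
C5: V = 11, U = 2; distinct — holds.
C6: T = 7, S = 2; 7 > 2 (want ≤) — does not hold.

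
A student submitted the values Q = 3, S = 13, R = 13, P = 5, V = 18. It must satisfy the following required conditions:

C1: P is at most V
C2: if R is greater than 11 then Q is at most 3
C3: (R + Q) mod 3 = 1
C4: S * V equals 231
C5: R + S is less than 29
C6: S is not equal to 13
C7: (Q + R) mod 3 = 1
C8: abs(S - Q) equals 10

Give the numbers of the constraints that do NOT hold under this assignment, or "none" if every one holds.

Constraints 4, 6 are violated.

C1: P = 5, V = 18; 5 ≤ 18 — holds.
C2: R = 13 > 11, so we need Q ≤ 3; Q = 3 ≤ 3 — holds.
C3: R + Q = 16; 16 mod 3 = 1 — holds.
C4: S * V = 13 * 18 = 234, not 231 — does not hold.
C5: R + S = 13 + 13 = 26; 26 < 29 — holds.
C6: S = 13, but 13 is required to differ — does not hold.
C7: Q + R = 16; 16 mod 3 = 1 — holds.
C8: abs(13 - 3) = 10 — holds.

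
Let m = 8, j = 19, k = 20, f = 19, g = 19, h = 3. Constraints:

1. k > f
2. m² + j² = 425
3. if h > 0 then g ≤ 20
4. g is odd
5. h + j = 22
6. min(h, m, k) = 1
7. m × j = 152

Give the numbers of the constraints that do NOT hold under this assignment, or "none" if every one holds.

1. k = 20, f = 19; 20 > 19 — holds.
2. m² + j² = 8² + 19² = 64 + 361 = 425 — holds.
3. h = 3 > 0, so we need g ≤ 20; g = 19 ≤ 20 — holds.
4. g = 19 is odd — holds.
5. h + j = 3 + 19 = 22 — holds.
6. min(3, 8, 20) = 3, not 1 — fails.
7. m × j = 8 × 19 = 152 — holds.

Constraint 6 is violated.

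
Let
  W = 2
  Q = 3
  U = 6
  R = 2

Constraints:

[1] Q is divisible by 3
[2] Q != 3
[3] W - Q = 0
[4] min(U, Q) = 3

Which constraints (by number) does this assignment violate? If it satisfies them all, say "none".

[1] 3 / 3 = 1, so 3 divides 3 — satisfied.
[2] Q = 3, but 3 is required to differ — violated.
[3] W - Q = 2 - 3 = -1, not 0 — violated.
[4] min(6, 3) = 3 — satisfied.

Constraints 2 and 3 do not hold.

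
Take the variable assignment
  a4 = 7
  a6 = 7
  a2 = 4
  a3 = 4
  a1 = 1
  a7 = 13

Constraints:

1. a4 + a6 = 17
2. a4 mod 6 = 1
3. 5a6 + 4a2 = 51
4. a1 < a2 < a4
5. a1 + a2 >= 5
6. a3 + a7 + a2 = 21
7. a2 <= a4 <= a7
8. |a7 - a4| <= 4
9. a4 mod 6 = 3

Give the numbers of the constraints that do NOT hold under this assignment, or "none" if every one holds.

1. a4 + a6 = 7 + 7 = 14, not 17  no
2. 7 mod 6 = 1  yes
3. 5a6 + 4a2 = 5(7) + 4(4) = 51  yes
4. values 1 < 4 < 7  yes
5. a1 + a2 = 1 + 4 = 5; 5 ≥ 5  yes
6. a3 + a7 + a2 = 4 + 13 + 4 = 21  yes
7. values 4 <= 7 <= 13  yes
8. |13 - 7| = 6; 6 > 4, exceeds bound 4  no
9. 7 mod 6 = 1, not 3  no

Constraints 1, 8, 9 do not hold.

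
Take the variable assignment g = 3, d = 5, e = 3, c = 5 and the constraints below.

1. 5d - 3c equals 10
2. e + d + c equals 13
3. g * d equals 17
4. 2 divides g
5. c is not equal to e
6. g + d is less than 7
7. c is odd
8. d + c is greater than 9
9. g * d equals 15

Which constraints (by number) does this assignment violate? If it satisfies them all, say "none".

1. 5d - 3c = 5(5) - 3(5) = 10 — OK.
2. e + d + c = 3 + 5 + 5 = 13 — OK.
3. g * d = 3 * 5 = 15, not 17 — violated.
4. 3 = 2*1 + 1, so 2 does not divide 3 — violated.
5. c = 5, e = 3; distinct — OK.
6. g + d = 3 + 5 = 8; 8 ≥ 7, bound 7 not met — violated.
7. c = 5 is odd — OK.
8. d + c = 5 + 5 = 10; 10 > 9 — OK.
9. g * d = 3 * 5 = 15 — OK.

The assignment fails constraints 3, 4, 6.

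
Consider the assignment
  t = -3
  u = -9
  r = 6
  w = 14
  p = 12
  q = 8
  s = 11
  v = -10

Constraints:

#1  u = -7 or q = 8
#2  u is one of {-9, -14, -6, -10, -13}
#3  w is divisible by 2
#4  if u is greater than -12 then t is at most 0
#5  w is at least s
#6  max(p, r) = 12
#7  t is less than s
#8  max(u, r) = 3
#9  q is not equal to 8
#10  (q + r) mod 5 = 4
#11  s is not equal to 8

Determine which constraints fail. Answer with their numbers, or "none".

#1 u = -9 ≠ -7, but q = 8 = 8 (second disjunct)  holds
#2 u = -9 is in {-9, -14, -6, -10, -13}  holds
#3 14 / 2 = 7, so 2 divides 14  holds
#4 u = -9 > -12, so we need t ≤ 0; t = -3 ≤ 0  holds
#5 w = 14, s = 11; 14 ≥ 11  holds
#6 max(12, 6) = 12  holds
#7 t = -3, s = 11; -3 < 11  holds
#8 max(-9, 6) = 6, not 3  fails
#9 q = 8, but 8 is required to differ  fails
#10 q + r = 14; 14 mod 5 = 4  holds
#11 s = 11, and 11 ≠ 8  holds

Violated: 8 and 9.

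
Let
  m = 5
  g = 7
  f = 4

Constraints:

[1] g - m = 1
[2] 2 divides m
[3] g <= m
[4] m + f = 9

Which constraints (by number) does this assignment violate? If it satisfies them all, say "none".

[1] g - m = 7 - 5 = 2, not 1 — does not hold.
[2] 5 = 2*2 + 1, so 2 does not divide 5 — does not hold.
[3] g = 7, m = 5; 7 > 5 (want ≤) — does not hold.
[4] m + f = 5 + 4 = 9 — holds.

Violated: 1, 2, 3.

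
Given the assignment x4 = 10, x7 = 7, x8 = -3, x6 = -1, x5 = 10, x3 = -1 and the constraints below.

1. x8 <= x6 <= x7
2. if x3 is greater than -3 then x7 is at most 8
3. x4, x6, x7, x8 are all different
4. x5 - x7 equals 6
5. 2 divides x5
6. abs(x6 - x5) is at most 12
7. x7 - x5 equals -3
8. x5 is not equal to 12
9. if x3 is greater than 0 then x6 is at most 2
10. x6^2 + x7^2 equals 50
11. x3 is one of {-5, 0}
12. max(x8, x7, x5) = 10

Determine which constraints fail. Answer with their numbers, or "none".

1. values -3 <= -1 <= 7  yes
2. x3 = -1 > -3, so we need x7 ≤ 8; x7 = 7 ≤ 8  yes
3. values 10, -1, 7, -3 are pairwise distinct  yes
4. x5 - x7 = 10 - 7 = 3, not 6  no
5. 10 / 2 = 5, so 2 divides 10  yes
6. abs(-1 - 10) = 11; 11 ≤ 12  yes
7. x7 - x5 = 7 - 10 = -3  yes
8. x5 = 10, and 10 ≠ 12  yes
9. x3 = -1, not > 0; antecedent false, conditional vacuously true  yes
10. x6^2 + x7^2 = (-1)^2 + 7^2 = 1 + 49 = 50  yes
11. x3 = -1 is not in {-5, 0}  no
12. max(-3, 7, 10) = 10  yes

No — constraints 4 and 11 are not satisfied.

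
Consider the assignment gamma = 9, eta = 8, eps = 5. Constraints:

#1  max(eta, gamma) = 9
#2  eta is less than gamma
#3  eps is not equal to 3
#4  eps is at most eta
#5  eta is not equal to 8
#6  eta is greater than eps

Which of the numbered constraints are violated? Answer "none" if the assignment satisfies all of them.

The assignment fails constraint 5.

#1 max(8, 9) = 9 — satisfied.
#2 eta = 8, gamma = 9; 8 < 9 — satisfied.
#3 eps = 5, and 5 ≠ 3 — satisfied.
#4 eps = 5, eta = 8; 5 ≤ 8 — satisfied.
#5 eta = 8, but 8 is required to differ — violated.
#6 eta = 8, eps = 5; 8 > 5 — satisfied.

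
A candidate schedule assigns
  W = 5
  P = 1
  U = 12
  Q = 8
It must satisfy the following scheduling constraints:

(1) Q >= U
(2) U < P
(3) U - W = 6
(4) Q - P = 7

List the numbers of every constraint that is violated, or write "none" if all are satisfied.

The assignment fails constraints 1, 2, and 3.

(1) Q = 8, U = 12; 8 < 12 (want ≥) — does not hold.
(2) U = 12, P = 1; 12 ≥ 1 (want <) — does not hold.
(3) U - W = 12 - 5 = 7, not 6 — does not hold.
(4) Q - P = 8 - 1 = 7 — holds.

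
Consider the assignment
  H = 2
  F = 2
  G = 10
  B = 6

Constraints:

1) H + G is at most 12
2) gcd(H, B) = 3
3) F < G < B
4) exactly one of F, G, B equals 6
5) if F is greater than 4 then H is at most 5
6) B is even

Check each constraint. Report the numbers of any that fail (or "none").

No — constraints 2 and 3 are not satisfied.

1) H + G = 2 + 10 = 12; 12 ≤ 12 — satisfied.
2) gcd(2, 6) = 2, not 3 — violated.
3) values 2, 10, 6; G = 10 is not < B = 6 — violated.
4) F=2, G=10, B=6; 1 of them equals 6 — satisfied.
5) F = 2, not > 4; antecedent false, conditional vacuously true — satisfied.
6) B = 6 is even — satisfied.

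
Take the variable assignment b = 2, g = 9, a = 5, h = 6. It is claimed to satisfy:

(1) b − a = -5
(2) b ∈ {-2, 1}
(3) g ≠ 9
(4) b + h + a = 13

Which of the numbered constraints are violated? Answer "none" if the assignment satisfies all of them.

Constraints 1, 2, 3 do not hold.

(1) b − a = 2 − 5 = -3, not -5 — violated.
(2) b = 2 is not in {-2, 1} — violated.
(3) g = 9, but 9 is required to differ — violated.
(4) b + h + a = 2 + 6 + 5 = 13 — satisfied.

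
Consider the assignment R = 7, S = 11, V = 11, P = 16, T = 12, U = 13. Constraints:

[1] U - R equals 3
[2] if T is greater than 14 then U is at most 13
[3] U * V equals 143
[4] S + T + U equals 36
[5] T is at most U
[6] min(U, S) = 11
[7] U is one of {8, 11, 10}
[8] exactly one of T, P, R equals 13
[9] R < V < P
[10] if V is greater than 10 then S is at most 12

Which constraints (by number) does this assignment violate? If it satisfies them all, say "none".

[1] U - R = 13 - 7 = 6, not 3 — does not hold.
[2] T = 12, not > 14; antecedent false, conditional vacuously true — holds.
[3] U * V = 13 * 11 = 143 — holds.
[4] S + T + U = 11 + 12 + 13 = 36 — holds.
[5] T = 12, U = 13; 12 ≤ 13 — holds.
[6] min(13, 11) = 11 — holds.
[7] U = 13 is not in {8, 11, 10} — does not hold.
[8] T=12, P=16, R=7; 0 of them equal 13, not exactly one — does not hold.
[9] values 7 < 11 < 16 — holds.
[10] V = 11 > 10, so we need S ≤ 12; S = 11 ≤ 12 — holds.

Violated: 1, 7, 8.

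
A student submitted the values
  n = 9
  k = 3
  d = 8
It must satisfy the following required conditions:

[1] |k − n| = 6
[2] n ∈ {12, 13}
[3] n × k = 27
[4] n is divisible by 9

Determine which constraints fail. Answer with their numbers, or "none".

[1] |3 − 9| = 6 — satisfied.
[2] n = 9 is not in {12, 13} — violated.
[3] n × k = 9 × 3 = 27 — satisfied.
[4] 9 / 9 = 1, so 9 divides 9 — satisfied.

No — constraint 2 is not satisfied.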